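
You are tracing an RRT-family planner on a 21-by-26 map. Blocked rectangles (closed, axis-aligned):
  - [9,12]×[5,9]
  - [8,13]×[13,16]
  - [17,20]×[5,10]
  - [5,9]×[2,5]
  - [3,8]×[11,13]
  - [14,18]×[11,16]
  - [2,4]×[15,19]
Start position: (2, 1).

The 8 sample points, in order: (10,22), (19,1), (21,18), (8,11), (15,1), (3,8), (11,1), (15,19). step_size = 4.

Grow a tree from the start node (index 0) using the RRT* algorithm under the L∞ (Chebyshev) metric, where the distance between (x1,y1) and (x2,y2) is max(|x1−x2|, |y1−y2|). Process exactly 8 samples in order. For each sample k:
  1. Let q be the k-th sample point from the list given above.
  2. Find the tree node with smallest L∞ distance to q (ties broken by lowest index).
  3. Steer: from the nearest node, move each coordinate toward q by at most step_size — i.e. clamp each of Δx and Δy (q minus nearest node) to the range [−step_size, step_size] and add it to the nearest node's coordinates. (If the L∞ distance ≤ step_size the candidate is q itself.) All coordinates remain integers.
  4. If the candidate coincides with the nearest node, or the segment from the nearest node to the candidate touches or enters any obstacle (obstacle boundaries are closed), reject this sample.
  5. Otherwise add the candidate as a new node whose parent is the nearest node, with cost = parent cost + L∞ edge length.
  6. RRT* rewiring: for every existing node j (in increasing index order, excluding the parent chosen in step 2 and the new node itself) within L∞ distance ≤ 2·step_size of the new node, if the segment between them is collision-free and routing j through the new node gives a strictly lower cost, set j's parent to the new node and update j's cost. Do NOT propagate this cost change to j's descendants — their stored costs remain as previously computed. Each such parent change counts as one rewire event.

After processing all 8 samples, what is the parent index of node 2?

Parent of node 2: 1

1. q=(10,22) nearest=0 d=21 new=(6,5) → blocked by [5,9]×[2,5], reject
2. q=(19,1) nearest=0 d=17 new=(6,1) → add node 1 parent=0 cost=4
3. q=(21,18) nearest=1 d=17 new=(10,5) → blocked by [9,12]×[5,9], reject
4. q=(8,11) nearest=0 d=10 new=(6,5) → blocked by [5,9]×[2,5], reject
5. q=(15,1) nearest=1 d=9 new=(10,1) → add node 2 parent=1 cost=8
6. q=(3,8) nearest=0 d=7 new=(3,5) → add node 3 parent=0 cost=4
7. q=(11,1) nearest=2 d=1 new=(11,1) → add node 4 parent=2 cost=9
8. q=(15,19) nearest=3 d=14 new=(7,9) → add node 5 parent=3 cost=8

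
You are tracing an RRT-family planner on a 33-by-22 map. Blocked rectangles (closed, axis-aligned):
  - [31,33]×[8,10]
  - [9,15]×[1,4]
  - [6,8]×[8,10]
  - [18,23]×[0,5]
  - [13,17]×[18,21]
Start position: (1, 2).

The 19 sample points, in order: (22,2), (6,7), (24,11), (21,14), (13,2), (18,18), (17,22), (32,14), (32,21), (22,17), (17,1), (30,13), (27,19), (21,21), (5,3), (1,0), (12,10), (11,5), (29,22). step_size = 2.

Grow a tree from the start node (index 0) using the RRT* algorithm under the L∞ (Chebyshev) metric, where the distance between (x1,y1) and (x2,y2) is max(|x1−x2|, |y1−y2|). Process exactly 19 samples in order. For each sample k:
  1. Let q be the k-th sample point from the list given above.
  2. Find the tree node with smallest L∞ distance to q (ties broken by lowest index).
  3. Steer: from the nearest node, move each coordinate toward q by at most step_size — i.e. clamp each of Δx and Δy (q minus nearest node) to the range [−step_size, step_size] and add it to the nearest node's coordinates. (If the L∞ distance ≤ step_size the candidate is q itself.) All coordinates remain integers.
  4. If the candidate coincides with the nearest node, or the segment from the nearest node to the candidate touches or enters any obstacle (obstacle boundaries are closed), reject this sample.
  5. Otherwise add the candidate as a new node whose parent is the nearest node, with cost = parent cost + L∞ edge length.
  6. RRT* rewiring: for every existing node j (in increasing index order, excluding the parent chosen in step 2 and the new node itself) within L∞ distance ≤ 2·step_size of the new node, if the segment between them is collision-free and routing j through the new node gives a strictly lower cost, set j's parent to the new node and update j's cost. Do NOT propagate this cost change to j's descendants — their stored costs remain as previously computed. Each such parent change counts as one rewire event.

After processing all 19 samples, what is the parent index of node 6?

Parent of node 6: 5

1. q=(22,2) nearest=0 d=21 new=(3,2) → add node 1 parent=0 cost=2
2. q=(6,7) nearest=0 d=5 new=(3,4) → add node 2 parent=0 cost=2
3. q=(24,11) nearest=1 d=21 new=(5,4) → add node 3 parent=1 cost=4
4. q=(21,14) nearest=3 d=16 new=(7,6) → add node 4 parent=3 cost=6
5. q=(13,2) nearest=4 d=6 new=(9,4) → blocked by [9,15]×[1,4], reject
6. q=(18,18) nearest=4 d=12 new=(9,8) → add node 5 parent=4 cost=8
7. q=(17,22) nearest=5 d=14 new=(11,10) → add node 6 parent=5 cost=10
8. q=(32,14) nearest=6 d=21 new=(13,12) → add node 7 parent=6 cost=12
9. q=(32,21) nearest=7 d=19 new=(15,14) → add node 8 parent=7 cost=14
10. q=(22,17) nearest=8 d=7 new=(17,16) → add node 9 parent=8 cost=16
11. q=(17,1) nearest=5 d=8 new=(11,6) → add node 10 parent=5 cost=10
12. q=(30,13) nearest=9 d=13 new=(19,14) → add node 11 parent=9 cost=18
13. q=(27,19) nearest=11 d=8 new=(21,16) → add node 12 parent=11 cost=20
14. q=(21,21) nearest=9 d=5 new=(19,18) → add node 13 parent=9 cost=18
15. q=(5,3) nearest=3 d=1 new=(5,3) → add node 14 parent=3 cost=5
16. q=(1,0) nearest=0 d=2 new=(1,0) → add node 15 parent=0 cost=2
17. q=(12,10) nearest=6 d=1 new=(12,10) → add node 16 parent=6 cost=11
18. q=(11,5) nearest=10 d=1 new=(11,5) → add node 17 parent=10 cost=11
19. q=(29,22) nearest=12 d=8 new=(23,18) → add node 18 parent=12 cost=22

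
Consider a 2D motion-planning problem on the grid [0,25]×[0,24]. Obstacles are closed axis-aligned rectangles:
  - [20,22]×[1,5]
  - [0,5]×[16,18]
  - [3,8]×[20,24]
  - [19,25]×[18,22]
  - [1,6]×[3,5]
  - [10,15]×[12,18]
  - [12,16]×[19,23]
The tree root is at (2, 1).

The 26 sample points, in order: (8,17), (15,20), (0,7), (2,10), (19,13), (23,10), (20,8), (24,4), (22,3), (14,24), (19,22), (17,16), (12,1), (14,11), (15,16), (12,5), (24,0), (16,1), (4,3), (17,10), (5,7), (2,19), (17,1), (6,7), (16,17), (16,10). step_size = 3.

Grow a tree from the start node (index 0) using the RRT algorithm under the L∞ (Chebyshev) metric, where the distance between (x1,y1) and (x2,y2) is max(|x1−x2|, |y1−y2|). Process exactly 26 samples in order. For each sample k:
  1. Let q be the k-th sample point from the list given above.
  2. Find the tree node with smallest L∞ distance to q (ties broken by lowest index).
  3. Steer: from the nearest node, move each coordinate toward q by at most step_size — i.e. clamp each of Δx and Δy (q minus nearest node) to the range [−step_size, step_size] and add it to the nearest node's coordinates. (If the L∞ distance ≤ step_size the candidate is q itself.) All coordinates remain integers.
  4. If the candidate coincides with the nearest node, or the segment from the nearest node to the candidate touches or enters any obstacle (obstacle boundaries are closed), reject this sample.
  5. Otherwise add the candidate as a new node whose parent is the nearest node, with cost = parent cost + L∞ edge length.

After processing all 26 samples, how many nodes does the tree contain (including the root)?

Node count: 15

1. q=(8,17) nearest=0 d=16 new=(5,4) → blocked by [1,6]×[3,5], reject
2. q=(15,20) nearest=0 d=19 new=(5,4) → blocked by [1,6]×[3,5], reject
3. q=(0,7) nearest=0 d=6 new=(0,4) → add node 1 parent=0 cost=3
4. q=(2,10) nearest=1 d=6 new=(2,7) → add node 2 parent=1 cost=6
5. q=(19,13) nearest=0 d=17 new=(5,4) → blocked by [1,6]×[3,5], reject
6. q=(23,10) nearest=0 d=21 new=(5,4) → blocked by [1,6]×[3,5], reject
7. q=(20,8) nearest=0 d=18 new=(5,4) → blocked by [1,6]×[3,5], reject
8. q=(24,4) nearest=0 d=22 new=(5,4) → blocked by [1,6]×[3,5], reject
9. q=(22,3) nearest=0 d=20 new=(5,3) → blocked by [1,6]×[3,5], reject
10. q=(14,24) nearest=2 d=17 new=(5,10) → add node 3 parent=2 cost=9
11. q=(19,22) nearest=3 d=14 new=(8,13) → add node 4 parent=3 cost=12
12. q=(17,16) nearest=4 d=9 new=(11,16) → blocked by [10,15]×[12,18], reject
13. q=(12,1) nearest=3 d=9 new=(8,7) → add node 5 parent=3 cost=12
14. q=(14,11) nearest=4 d=6 new=(11,11) → add node 6 parent=4 cost=15
15. q=(15,16) nearest=6 d=5 new=(14,14) → blocked by [10,15]×[12,18], reject
16. q=(12,5) nearest=5 d=4 new=(11,5) → add node 7 parent=5 cost=15
17. q=(24,0) nearest=6 d=13 new=(14,8) → add node 8 parent=6 cost=18
18. q=(16,1) nearest=7 d=5 new=(14,2) → add node 9 parent=7 cost=18
19. q=(4,3) nearest=0 d=2 new=(4,3) → blocked by [1,6]×[3,5], reject
20. q=(17,10) nearest=8 d=3 new=(17,10) → add node 10 parent=8 cost=21
21. q=(5,7) nearest=2 d=3 new=(5,7) → add node 11 parent=2 cost=9
22. q=(2,19) nearest=4 d=6 new=(5,16) → blocked by [0,5]×[16,18], reject
23. q=(17,1) nearest=9 d=3 new=(17,1) → add node 12 parent=9 cost=21
24. q=(6,7) nearest=11 d=1 new=(6,7) → add node 13 parent=11 cost=10
25. q=(16,17) nearest=6 d=6 new=(14,14) → blocked by [10,15]×[12,18], reject
26. q=(16,10) nearest=10 d=1 new=(16,10) → add node 14 parent=10 cost=22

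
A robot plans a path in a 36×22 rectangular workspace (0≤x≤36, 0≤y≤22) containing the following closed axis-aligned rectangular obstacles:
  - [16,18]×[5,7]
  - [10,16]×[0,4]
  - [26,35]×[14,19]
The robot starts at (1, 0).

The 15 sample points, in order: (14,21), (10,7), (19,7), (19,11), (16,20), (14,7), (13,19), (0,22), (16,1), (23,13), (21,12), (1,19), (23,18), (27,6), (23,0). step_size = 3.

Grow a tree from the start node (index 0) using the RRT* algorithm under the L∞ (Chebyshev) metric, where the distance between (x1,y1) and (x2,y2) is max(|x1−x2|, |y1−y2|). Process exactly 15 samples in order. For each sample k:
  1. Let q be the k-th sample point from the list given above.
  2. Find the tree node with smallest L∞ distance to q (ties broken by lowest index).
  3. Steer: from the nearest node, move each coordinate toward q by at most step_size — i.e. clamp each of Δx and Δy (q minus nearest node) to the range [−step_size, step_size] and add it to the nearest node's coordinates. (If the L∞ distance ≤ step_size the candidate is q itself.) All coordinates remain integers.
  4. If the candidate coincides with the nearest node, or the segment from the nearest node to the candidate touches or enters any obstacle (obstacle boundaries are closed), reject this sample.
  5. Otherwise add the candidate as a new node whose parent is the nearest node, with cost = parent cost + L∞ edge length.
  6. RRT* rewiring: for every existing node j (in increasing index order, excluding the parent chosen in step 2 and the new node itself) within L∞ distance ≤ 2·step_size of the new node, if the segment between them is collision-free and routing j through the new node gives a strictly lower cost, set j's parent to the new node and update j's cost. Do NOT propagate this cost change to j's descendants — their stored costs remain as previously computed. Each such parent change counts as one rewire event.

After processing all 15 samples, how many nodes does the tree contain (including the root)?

Node count: 14

1. q=(14,21) nearest=0 d=21 new=(4,3) → add node 1 parent=0 cost=3
2. q=(10,7) nearest=1 d=6 new=(7,6) → add node 2 parent=1 cost=6
3. q=(19,7) nearest=2 d=12 new=(10,7) → add node 3 parent=2 cost=9
4. q=(19,11) nearest=3 d=9 new=(13,10) → add node 4 parent=3 cost=12
5. q=(16,20) nearest=4 d=10 new=(16,13) → add node 5 parent=4 cost=15
6. q=(14,7) nearest=4 d=3 new=(14,7) → add node 6 parent=4 cost=15
7. q=(13,19) nearest=5 d=6 new=(13,16) → add node 7 parent=5 cost=18
8. q=(0,22) nearest=4 d=13 new=(10,13) → add node 8 parent=4 cost=15
9. q=(16,1) nearest=3 d=6 new=(13,4) → blocked by [10,16]×[0,4], reject
10. q=(23,13) nearest=5 d=7 new=(19,13) → add node 9 parent=5 cost=18
11. q=(21,12) nearest=9 d=2 new=(21,12) → add node 10 parent=9 cost=20
12. q=(1,19) nearest=8 d=9 new=(7,16) → add node 11 parent=8 cost=18
13. q=(23,18) nearest=9 d=5 new=(22,16) → add node 12 parent=9 cost=21
14. q=(27,6) nearest=10 d=6 new=(24,9) → add node 13 parent=10 cost=23
15. q=(23,0) nearest=6 d=9 new=(17,4) → blocked by [16,18]×[5,7], reject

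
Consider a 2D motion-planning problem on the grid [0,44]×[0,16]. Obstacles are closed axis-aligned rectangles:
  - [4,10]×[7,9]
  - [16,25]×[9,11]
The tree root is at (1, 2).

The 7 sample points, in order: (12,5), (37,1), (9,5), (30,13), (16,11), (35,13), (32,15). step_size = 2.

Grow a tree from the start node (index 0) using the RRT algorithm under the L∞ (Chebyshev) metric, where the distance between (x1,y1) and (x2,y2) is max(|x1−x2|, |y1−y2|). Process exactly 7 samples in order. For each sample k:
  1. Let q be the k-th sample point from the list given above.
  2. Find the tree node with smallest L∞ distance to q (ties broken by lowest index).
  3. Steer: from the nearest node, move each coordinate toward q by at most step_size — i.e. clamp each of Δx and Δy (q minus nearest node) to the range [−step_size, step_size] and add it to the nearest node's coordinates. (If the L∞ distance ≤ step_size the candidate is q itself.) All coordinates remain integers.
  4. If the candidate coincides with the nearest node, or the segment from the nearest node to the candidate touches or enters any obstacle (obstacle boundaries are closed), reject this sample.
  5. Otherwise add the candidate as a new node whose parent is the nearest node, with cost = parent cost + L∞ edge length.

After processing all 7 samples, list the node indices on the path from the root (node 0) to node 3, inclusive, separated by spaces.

1. q=(12,5) nearest=0 d=11 new=(3,4) → add node 1 parent=0 cost=2
2. q=(37,1) nearest=1 d=34 new=(5,2) → add node 2 parent=1 cost=4
3. q=(9,5) nearest=2 d=4 new=(7,4) → add node 3 parent=2 cost=6
4. q=(30,13) nearest=3 d=23 new=(9,6) → add node 4 parent=3 cost=8
5. q=(16,11) nearest=4 d=7 new=(11,8) → blocked by [4,10]×[7,9], reject
6. q=(35,13) nearest=4 d=26 new=(11,8) → blocked by [4,10]×[7,9], reject
7. q=(32,15) nearest=4 d=23 new=(11,8) → blocked by [4,10]×[7,9], reject

Path: 0 1 2 3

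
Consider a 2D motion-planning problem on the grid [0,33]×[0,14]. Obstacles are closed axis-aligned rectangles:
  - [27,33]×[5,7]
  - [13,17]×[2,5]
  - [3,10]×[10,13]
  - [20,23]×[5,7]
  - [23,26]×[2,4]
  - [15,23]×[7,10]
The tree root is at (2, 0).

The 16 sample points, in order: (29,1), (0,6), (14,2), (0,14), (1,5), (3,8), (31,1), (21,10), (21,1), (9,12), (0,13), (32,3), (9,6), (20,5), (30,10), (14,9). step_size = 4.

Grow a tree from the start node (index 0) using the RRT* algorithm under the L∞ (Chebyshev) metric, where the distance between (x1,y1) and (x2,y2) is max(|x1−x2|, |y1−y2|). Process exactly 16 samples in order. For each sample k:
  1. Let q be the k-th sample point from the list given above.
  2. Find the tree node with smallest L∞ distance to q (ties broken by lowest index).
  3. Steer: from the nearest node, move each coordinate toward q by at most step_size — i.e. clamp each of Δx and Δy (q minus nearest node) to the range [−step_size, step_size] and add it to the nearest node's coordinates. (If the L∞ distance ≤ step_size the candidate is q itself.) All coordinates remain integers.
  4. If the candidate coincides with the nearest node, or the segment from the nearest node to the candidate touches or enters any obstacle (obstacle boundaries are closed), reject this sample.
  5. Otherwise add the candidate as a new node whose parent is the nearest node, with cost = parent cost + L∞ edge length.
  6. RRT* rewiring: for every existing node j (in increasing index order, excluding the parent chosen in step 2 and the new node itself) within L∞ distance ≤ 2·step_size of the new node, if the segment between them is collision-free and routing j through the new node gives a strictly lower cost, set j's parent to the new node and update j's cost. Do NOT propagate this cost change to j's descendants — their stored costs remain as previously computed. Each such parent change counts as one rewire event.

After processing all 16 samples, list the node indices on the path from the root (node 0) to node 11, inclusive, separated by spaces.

1. q=(29,1) nearest=0 d=27 new=(6,1) → add node 1 parent=0 cost=4
2. q=(0,6) nearest=0 d=6 new=(0,4) → add node 2 parent=0 cost=4
3. q=(14,2) nearest=1 d=8 new=(10,2) → add node 3 parent=1 cost=8
4. q=(0,14) nearest=2 d=10 new=(0,8) → add node 4 parent=2 cost=8
5. q=(1,5) nearest=2 d=1 new=(1,5) → add node 5 parent=2 cost=5
6. q=(3,8) nearest=4 d=3 new=(3,8) → add node 6 parent=4 cost=11
7. q=(31,1) nearest=3 d=21 new=(14,1) → add node 7 parent=3 cost=12
8. q=(21,10) nearest=7 d=9 new=(18,5) → blocked by [13,17]×[2,5], reject
9. q=(21,1) nearest=7 d=7 new=(18,1) → add node 8 parent=7 cost=16
10. q=(9,12) nearest=6 d=6 new=(7,12) → blocked by [3,10]×[10,13], reject
11. q=(0,13) nearest=4 d=5 new=(0,12) → add node 9 parent=4 cost=12
12. q=(32,3) nearest=8 d=14 new=(22,3) → add node 10 parent=8 cost=20
13. q=(9,6) nearest=3 d=4 new=(9,6) → add node 11 parent=3 cost=12
14. q=(20,5) nearest=10 d=2 new=(20,5) → blocked by [20,23]×[5,7], reject
15. q=(30,10) nearest=10 d=8 new=(26,7) → blocked by [23,26]×[2,4], reject
16. q=(14,9) nearest=11 d=5 new=(13,9) → add node 12 parent=11 cost=16

Path: 0 1 3 11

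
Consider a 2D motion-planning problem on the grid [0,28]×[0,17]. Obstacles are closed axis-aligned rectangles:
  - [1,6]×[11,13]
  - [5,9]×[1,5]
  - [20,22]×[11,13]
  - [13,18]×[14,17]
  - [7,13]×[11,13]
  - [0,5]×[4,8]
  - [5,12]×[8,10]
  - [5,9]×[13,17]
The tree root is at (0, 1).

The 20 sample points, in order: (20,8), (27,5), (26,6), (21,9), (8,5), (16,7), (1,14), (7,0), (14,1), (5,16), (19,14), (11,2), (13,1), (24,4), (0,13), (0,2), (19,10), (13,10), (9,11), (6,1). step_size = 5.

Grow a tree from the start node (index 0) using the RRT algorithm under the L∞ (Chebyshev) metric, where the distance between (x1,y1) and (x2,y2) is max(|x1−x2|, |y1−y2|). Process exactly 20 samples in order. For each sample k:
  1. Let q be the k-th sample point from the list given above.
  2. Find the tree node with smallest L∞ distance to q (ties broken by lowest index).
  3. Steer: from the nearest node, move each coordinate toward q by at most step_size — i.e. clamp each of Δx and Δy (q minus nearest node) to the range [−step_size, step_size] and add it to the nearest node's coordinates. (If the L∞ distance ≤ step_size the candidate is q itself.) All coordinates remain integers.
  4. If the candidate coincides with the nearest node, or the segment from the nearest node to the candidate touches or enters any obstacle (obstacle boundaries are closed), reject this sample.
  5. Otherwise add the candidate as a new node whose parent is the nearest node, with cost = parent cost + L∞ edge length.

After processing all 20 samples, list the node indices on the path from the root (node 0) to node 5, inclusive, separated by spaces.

1. q=(20,8) nearest=0 d=20 new=(5,6) → blocked by [0,5]×[4,8], reject
2. q=(27,5) nearest=0 d=27 new=(5,5) → blocked by [5,9]×[1,5], reject
3. q=(26,6) nearest=0 d=26 new=(5,6) → blocked by [0,5]×[4,8], reject
4. q=(21,9) nearest=0 d=21 new=(5,6) → blocked by [0,5]×[4,8], reject
5. q=(8,5) nearest=0 d=8 new=(5,5) → blocked by [5,9]×[1,5], reject
6. q=(16,7) nearest=0 d=16 new=(5,6) → blocked by [0,5]×[4,8], reject
7. q=(1,14) nearest=0 d=13 new=(1,6) → blocked by [0,5]×[4,8], reject
8. q=(7,0) nearest=0 d=7 new=(5,0) → add node 1 parent=0 cost=5
9. q=(14,1) nearest=1 d=9 new=(10,1) → add node 2 parent=1 cost=10
10. q=(5,16) nearest=0 d=15 new=(5,6) → blocked by [0,5]×[4,8], reject
11. q=(19,14) nearest=2 d=13 new=(15,6) → add node 3 parent=2 cost=15
12. q=(11,2) nearest=2 d=1 new=(11,2) → add node 4 parent=2 cost=11
13. q=(13,1) nearest=4 d=2 new=(13,1) → add node 5 parent=4 cost=13
14. q=(24,4) nearest=3 d=9 new=(20,4) → add node 6 parent=3 cost=20
15. q=(0,13) nearest=4 d=11 new=(6,7) → blocked by [5,9]×[1,5], reject
16. q=(0,2) nearest=0 d=1 new=(0,2) → add node 7 parent=0 cost=1
17. q=(19,10) nearest=3 d=4 new=(19,10) → add node 8 parent=3 cost=19
18. q=(13,10) nearest=3 d=4 new=(13,10) → add node 9 parent=3 cost=19
19. q=(9,11) nearest=9 d=4 new=(9,11) → blocked by [7,13]×[11,13], reject
20. q=(6,1) nearest=1 d=1 new=(6,1) → blocked by [5,9]×[1,5], reject

Path: 0 1 2 4 5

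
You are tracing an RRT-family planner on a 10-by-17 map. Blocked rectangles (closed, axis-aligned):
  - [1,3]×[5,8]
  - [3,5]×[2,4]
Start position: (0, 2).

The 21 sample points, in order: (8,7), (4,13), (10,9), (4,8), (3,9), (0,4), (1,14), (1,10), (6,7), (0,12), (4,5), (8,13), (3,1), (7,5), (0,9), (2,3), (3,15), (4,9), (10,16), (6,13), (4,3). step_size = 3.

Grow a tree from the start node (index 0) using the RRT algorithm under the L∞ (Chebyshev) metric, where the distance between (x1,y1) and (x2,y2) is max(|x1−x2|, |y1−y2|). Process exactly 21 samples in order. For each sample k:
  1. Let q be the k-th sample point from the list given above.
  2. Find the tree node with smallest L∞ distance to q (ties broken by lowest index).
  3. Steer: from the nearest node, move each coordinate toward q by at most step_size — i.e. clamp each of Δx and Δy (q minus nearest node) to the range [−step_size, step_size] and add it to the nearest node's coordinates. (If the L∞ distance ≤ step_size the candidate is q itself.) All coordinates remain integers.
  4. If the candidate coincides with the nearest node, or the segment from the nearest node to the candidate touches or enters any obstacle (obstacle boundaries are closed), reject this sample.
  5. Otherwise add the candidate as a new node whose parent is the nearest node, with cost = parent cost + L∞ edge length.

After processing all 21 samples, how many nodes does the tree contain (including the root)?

Node count: 10

1. q=(8,7) nearest=0 d=8 new=(3,5) → blocked by [1,3]×[5,8], reject
2. q=(4,13) nearest=0 d=11 new=(3,5) → blocked by [1,3]×[5,8], reject
3. q=(10,9) nearest=0 d=10 new=(3,5) → blocked by [1,3]×[5,8], reject
4. q=(4,8) nearest=0 d=6 new=(3,5) → blocked by [1,3]×[5,8], reject
5. q=(3,9) nearest=0 d=7 new=(3,5) → blocked by [1,3]×[5,8], reject
6. q=(0,4) nearest=0 d=2 new=(0,4) → add node 1 parent=0 cost=2
7. q=(1,14) nearest=1 d=10 new=(1,7) → blocked by [1,3]×[5,8], reject
8. q=(1,10) nearest=1 d=6 new=(1,7) → blocked by [1,3]×[5,8], reject
9. q=(6,7) nearest=0 d=6 new=(3,5) → blocked by [1,3]×[5,8], reject
10. q=(0,12) nearest=1 d=8 new=(0,7) → add node 2 parent=1 cost=5
11. q=(4,5) nearest=0 d=4 new=(3,5) → blocked by [1,3]×[5,8], reject
12. q=(8,13) nearest=2 d=8 new=(3,10) → blocked by [1,3]×[5,8], reject
13. q=(3,1) nearest=0 d=3 new=(3,1) → add node 3 parent=0 cost=3
14. q=(7,5) nearest=3 d=4 new=(6,4) → blocked by [3,5]×[2,4], reject
15. q=(0,9) nearest=2 d=2 new=(0,9) → add node 4 parent=2 cost=7
16. q=(2,3) nearest=0 d=2 new=(2,3) → add node 5 parent=0 cost=2
17. q=(3,15) nearest=4 d=6 new=(3,12) → add node 6 parent=4 cost=10
18. q=(4,9) nearest=6 d=3 new=(4,9) → add node 7 parent=6 cost=13
19. q=(10,16) nearest=6 d=7 new=(6,15) → add node 8 parent=6 cost=13
20. q=(6,13) nearest=8 d=2 new=(6,13) → add node 9 parent=8 cost=15
21. q=(4,3) nearest=3 d=2 new=(4,3) → blocked by [3,5]×[2,4], reject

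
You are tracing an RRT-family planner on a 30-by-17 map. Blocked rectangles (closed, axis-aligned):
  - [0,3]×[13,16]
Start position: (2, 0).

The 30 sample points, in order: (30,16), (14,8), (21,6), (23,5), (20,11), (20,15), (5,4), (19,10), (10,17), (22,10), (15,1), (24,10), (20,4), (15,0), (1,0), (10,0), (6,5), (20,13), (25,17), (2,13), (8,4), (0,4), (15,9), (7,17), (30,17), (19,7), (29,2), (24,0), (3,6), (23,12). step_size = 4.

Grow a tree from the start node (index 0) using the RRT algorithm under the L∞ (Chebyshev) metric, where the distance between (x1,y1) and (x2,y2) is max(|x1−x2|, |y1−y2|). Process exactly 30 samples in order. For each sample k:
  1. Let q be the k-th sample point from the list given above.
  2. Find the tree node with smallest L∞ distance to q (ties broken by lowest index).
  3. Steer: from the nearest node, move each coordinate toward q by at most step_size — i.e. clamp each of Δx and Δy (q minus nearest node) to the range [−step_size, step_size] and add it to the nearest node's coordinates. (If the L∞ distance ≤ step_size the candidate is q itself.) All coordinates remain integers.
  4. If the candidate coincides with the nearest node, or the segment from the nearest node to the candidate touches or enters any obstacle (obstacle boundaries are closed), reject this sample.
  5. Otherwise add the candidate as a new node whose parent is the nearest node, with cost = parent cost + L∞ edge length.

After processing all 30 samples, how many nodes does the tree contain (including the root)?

Node count: 31

1. q=(30,16) nearest=0 d=28 new=(6,4) → add node 1 parent=0 cost=4
2. q=(14,8) nearest=1 d=8 new=(10,8) → add node 2 parent=1 cost=8
3. q=(21,6) nearest=2 d=11 new=(14,6) → add node 3 parent=2 cost=12
4. q=(23,5) nearest=3 d=9 new=(18,5) → add node 4 parent=3 cost=16
5. q=(20,11) nearest=3 d=6 new=(18,10) → add node 5 parent=3 cost=16
6. q=(20,15) nearest=5 d=5 new=(20,14) → add node 6 parent=5 cost=20
7. q=(5,4) nearest=1 d=1 new=(5,4) → add node 7 parent=1 cost=5
8. q=(19,10) nearest=5 d=1 new=(19,10) → add node 8 parent=5 cost=17
9. q=(10,17) nearest=5 d=8 new=(14,14) → add node 9 parent=5 cost=20
10. q=(22,10) nearest=8 d=3 new=(22,10) → add node 10 parent=8 cost=20
11. q=(15,1) nearest=4 d=4 new=(15,1) → add node 11 parent=4 cost=20
12. q=(24,10) nearest=10 d=2 new=(24,10) → add node 12 parent=10 cost=22
13. q=(20,4) nearest=4 d=2 new=(20,4) → add node 13 parent=4 cost=18
14. q=(15,0) nearest=11 d=1 new=(15,0) → add node 14 parent=11 cost=21
15. q=(1,0) nearest=0 d=1 new=(1,0) → add node 15 parent=0 cost=1
16. q=(10,0) nearest=1 d=4 new=(10,0) → add node 16 parent=1 cost=8
17. q=(6,5) nearest=1 d=1 new=(6,5) → add node 17 parent=1 cost=5
18. q=(20,13) nearest=6 d=1 new=(20,13) → add node 18 parent=6 cost=21
19. q=(25,17) nearest=6 d=5 new=(24,17) → add node 19 parent=6 cost=24
20. q=(2,13) nearest=2 d=8 new=(6,12) → add node 20 parent=2 cost=12
21. q=(8,4) nearest=1 d=2 new=(8,4) → add node 21 parent=1 cost=6
22. q=(0,4) nearest=0 d=4 new=(0,4) → add node 22 parent=0 cost=4
23. q=(15,9) nearest=3 d=3 new=(15,9) → add node 23 parent=3 cost=15
24. q=(7,17) nearest=20 d=5 new=(7,16) → add node 24 parent=20 cost=16
25. q=(30,17) nearest=19 d=6 new=(28,17) → add node 25 parent=19 cost=28
26. q=(19,7) nearest=4 d=2 new=(19,7) → add node 26 parent=4 cost=18
27. q=(29,2) nearest=10 d=8 new=(26,6) → add node 27 parent=10 cost=24
28. q=(24,0) nearest=13 d=4 new=(24,0) → add node 28 parent=13 cost=22
29. q=(3,6) nearest=7 d=2 new=(3,6) → add node 29 parent=7 cost=7
30. q=(23,12) nearest=10 d=2 new=(23,12) → add node 30 parent=10 cost=22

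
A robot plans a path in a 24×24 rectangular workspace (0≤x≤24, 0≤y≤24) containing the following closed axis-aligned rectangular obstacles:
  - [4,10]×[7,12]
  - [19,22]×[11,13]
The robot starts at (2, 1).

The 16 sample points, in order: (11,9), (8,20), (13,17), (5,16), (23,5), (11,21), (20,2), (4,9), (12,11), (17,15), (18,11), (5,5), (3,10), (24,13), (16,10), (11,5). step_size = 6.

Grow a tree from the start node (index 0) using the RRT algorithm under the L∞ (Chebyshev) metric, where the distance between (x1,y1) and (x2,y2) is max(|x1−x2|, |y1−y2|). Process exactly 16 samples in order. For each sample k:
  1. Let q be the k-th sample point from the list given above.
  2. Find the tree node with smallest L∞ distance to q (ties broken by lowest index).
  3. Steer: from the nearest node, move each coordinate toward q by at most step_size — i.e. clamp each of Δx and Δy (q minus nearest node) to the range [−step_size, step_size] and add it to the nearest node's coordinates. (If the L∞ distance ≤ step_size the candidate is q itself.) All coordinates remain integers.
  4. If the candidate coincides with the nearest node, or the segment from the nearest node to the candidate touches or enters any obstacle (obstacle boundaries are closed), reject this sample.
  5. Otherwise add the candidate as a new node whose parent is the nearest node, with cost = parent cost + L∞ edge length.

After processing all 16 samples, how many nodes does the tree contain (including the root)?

1. q=(11,9) nearest=0 d=9 new=(8,7) → blocked by [4,10]×[7,12], reject
2. q=(8,20) nearest=0 d=19 new=(8,7) → blocked by [4,10]×[7,12], reject
3. q=(13,17) nearest=0 d=16 new=(8,7) → blocked by [4,10]×[7,12], reject
4. q=(5,16) nearest=0 d=15 new=(5,7) → blocked by [4,10]×[7,12], reject
5. q=(23,5) nearest=0 d=21 new=(8,5) → add node 1 parent=0 cost=6
6. q=(11,21) nearest=1 d=16 new=(11,11) → blocked by [4,10]×[7,12], reject
7. q=(20,2) nearest=1 d=12 new=(14,2) → add node 2 parent=1 cost=12
8. q=(4,9) nearest=1 d=4 new=(4,9) → blocked by [4,10]×[7,12], reject
9. q=(12,11) nearest=1 d=6 new=(12,11) → blocked by [4,10]×[7,12], reject
10. q=(17,15) nearest=1 d=10 new=(14,11) → blocked by [4,10]×[7,12], reject
11. q=(18,11) nearest=2 d=9 new=(18,8) → add node 3 parent=2 cost=18
12. q=(5,5) nearest=1 d=3 new=(5,5) → add node 4 parent=1 cost=9
13. q=(3,10) nearest=1 d=5 new=(3,10) → blocked by [4,10]×[7,12], reject
14. q=(24,13) nearest=3 d=6 new=(24,13) → blocked by [19,22]×[11,13], reject
15. q=(16,10) nearest=3 d=2 new=(16,10) → add node 5 parent=3 cost=20
16. q=(11,5) nearest=1 d=3 new=(11,5) → add node 6 parent=1 cost=9

Node count: 7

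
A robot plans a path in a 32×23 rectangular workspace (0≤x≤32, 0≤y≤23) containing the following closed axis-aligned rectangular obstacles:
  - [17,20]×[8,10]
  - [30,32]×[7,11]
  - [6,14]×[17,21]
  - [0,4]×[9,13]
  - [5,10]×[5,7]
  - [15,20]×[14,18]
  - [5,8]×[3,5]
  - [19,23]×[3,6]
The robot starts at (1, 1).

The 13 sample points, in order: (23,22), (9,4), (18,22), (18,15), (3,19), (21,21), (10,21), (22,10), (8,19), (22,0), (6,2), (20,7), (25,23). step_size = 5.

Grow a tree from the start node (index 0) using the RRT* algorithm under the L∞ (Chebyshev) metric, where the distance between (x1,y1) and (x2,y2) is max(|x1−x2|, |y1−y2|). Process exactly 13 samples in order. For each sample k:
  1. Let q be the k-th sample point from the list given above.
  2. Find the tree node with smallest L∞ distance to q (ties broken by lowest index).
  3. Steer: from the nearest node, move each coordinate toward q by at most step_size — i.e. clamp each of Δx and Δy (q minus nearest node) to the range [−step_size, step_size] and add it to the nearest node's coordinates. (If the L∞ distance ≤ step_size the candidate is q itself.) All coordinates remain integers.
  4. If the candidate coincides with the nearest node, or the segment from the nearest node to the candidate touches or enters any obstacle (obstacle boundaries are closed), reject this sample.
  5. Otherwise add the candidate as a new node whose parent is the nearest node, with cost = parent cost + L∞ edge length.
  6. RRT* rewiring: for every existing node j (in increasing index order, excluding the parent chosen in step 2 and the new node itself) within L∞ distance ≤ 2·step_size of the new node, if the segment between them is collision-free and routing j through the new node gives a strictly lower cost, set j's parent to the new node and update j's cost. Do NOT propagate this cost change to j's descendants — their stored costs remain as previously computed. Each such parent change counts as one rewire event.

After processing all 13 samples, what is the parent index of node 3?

Parent of node 3: 2

1. q=(23,22) nearest=0 d=22 new=(6,6) → blocked by [5,10]×[5,7], reject
2. q=(9,4) nearest=0 d=8 new=(6,4) → blocked by [5,8]×[3,5], reject
3. q=(18,22) nearest=0 d=21 new=(6,6) → blocked by [5,10]×[5,7], reject
4. q=(18,15) nearest=0 d=17 new=(6,6) → blocked by [5,10]×[5,7], reject
5. q=(3,19) nearest=0 d=18 new=(3,6) → add node 1 parent=0 cost=5
6. q=(21,21) nearest=1 d=18 new=(8,11) → add node 2 parent=1 cost=10
7. q=(10,21) nearest=2 d=10 new=(10,16) → add node 3 parent=2 cost=15
8. q=(22,10) nearest=3 d=12 new=(15,11) → add node 4 parent=3 cost=20
9. q=(8,19) nearest=3 d=3 new=(8,19) → blocked by [6,14]×[17,21], reject
10. q=(22,0) nearest=4 d=11 new=(20,6) → blocked by [17,20]×[8,10], reject
11. q=(6,2) nearest=1 d=4 new=(6,2) → blocked by [5,8]×[3,5], reject
12. q=(20,7) nearest=4 d=5 new=(20,7) → blocked by [17,20]×[8,10], reject
13. q=(25,23) nearest=4 d=12 new=(20,16) → blocked by [15,20]×[14,18], reject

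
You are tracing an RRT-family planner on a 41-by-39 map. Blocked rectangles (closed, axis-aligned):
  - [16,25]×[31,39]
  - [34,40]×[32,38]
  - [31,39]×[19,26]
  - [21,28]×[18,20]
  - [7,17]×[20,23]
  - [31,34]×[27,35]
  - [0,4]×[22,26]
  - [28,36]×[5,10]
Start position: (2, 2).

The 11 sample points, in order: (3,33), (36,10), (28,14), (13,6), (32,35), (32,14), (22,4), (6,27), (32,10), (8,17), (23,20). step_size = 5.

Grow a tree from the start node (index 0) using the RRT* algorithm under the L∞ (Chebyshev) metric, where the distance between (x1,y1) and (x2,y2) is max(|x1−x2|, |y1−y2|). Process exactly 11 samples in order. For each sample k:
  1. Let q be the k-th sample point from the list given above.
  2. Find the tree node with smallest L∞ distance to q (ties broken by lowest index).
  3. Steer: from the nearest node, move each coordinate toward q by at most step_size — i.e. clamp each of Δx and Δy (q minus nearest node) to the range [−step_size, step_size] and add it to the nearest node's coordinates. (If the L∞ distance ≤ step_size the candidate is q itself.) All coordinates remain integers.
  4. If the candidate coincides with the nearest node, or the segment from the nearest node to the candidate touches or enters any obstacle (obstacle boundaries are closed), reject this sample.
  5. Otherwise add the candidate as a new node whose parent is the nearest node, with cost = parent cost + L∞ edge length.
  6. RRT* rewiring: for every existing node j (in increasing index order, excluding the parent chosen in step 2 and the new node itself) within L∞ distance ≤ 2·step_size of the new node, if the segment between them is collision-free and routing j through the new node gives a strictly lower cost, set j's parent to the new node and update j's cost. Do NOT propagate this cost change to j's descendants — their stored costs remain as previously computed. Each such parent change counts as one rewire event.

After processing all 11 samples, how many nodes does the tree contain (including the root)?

1. q=(3,33) nearest=0 d=31 new=(3,7) → add node 1 parent=0 cost=5
2. q=(36,10) nearest=1 d=33 new=(8,10) → add node 2 parent=1 cost=10
3. q=(28,14) nearest=2 d=20 new=(13,14) → add node 3 parent=2 cost=15
4. q=(13,6) nearest=2 d=5 new=(13,6) → add node 4 parent=2 cost=15
5. q=(32,35) nearest=3 d=21 new=(18,19) → add node 5 parent=3 cost=20
6. q=(32,14) nearest=5 d=14 new=(23,14) → add node 6 parent=5 cost=25
7. q=(22,4) nearest=4 d=9 new=(18,4) → add node 7 parent=4 cost=20
8. q=(6,27) nearest=5 d=12 new=(13,24) → blocked by [7,17]×[20,23], reject
9. q=(32,10) nearest=6 d=9 new=(28,10) → blocked by [28,36]×[5,10], reject
10. q=(8,17) nearest=3 d=5 new=(8,17) → add node 8 parent=3 cost=20
11. q=(23,20) nearest=5 d=5 new=(23,20) → blocked by [21,28]×[18,20], reject

Node count: 9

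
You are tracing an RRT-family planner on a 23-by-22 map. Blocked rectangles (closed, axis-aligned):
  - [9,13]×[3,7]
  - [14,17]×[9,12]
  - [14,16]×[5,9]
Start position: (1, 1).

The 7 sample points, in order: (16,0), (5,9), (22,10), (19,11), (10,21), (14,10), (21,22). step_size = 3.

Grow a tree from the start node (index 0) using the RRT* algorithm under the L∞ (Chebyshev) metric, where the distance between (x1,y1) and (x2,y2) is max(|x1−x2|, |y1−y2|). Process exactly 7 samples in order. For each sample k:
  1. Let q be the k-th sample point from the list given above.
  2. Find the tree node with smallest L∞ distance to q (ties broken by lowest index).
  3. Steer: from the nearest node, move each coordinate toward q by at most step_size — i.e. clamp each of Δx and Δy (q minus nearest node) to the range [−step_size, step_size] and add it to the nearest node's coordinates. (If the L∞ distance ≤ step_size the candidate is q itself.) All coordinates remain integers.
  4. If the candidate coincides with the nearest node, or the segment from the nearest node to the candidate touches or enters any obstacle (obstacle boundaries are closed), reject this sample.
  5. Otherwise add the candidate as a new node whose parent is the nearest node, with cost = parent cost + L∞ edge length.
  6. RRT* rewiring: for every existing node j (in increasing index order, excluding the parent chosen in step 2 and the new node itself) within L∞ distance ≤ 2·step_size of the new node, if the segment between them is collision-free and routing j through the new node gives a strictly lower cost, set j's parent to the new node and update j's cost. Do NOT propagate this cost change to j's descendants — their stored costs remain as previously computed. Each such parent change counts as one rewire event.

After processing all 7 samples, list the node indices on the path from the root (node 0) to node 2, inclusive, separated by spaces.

Path: 0 2

1. q=(16,0) nearest=0 d=15 new=(4,0) → add node 1 parent=0 cost=3
2. q=(5,9) nearest=0 d=8 new=(4,4) → add node 2 parent=0 cost=3
3. q=(22,10) nearest=1 d=18 new=(7,3) → add node 3 parent=1 cost=6
4. q=(19,11) nearest=3 d=12 new=(10,6) → blocked by [9,13]×[3,7], reject
5. q=(10,21) nearest=2 d=17 new=(7,7) → add node 4 parent=2 cost=6
6. q=(14,10) nearest=3 d=7 new=(10,6) → blocked by [9,13]×[3,7], reject
7. q=(21,22) nearest=4 d=15 new=(10,10) → add node 5 parent=4 cost=9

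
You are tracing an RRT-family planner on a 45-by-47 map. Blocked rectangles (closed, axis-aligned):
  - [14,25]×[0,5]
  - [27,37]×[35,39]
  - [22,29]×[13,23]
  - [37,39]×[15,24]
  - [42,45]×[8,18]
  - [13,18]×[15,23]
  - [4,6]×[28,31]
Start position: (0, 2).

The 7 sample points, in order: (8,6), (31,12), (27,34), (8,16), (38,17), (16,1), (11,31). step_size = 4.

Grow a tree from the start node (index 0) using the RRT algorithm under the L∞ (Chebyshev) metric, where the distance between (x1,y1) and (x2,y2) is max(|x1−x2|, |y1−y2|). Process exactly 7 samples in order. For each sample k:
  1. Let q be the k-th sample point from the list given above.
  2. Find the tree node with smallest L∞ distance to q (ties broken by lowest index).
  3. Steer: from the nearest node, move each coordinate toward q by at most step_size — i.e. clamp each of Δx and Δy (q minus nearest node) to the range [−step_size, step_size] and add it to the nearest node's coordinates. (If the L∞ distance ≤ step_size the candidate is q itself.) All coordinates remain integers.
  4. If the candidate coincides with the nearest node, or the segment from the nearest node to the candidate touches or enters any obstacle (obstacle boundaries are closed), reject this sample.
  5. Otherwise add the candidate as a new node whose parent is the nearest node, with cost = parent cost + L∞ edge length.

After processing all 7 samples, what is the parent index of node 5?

Parent of node 5: 2

1. q=(8,6) nearest=0 d=8 new=(4,6) → add node 1 parent=0 cost=4
2. q=(31,12) nearest=1 d=27 new=(8,10) → add node 2 parent=1 cost=8
3. q=(27,34) nearest=2 d=24 new=(12,14) → add node 3 parent=2 cost=12
4. q=(8,16) nearest=3 d=4 new=(8,16) → add node 4 parent=3 cost=16
5. q=(38,17) nearest=3 d=26 new=(16,17) → blocked by [13,18]×[15,23], reject
6. q=(16,1) nearest=2 d=9 new=(12,6) → add node 5 parent=2 cost=12
7. q=(11,31) nearest=4 d=15 new=(11,20) → add node 6 parent=4 cost=20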